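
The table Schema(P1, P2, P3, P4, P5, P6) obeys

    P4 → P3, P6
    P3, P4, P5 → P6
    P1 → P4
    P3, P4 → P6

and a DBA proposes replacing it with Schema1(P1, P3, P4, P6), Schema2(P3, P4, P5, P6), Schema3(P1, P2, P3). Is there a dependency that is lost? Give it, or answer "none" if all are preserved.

P4 → P3, P6 lies within Schema1.
P3, P4, P5 → P6 lies within Schema2.
P1 → P4 lies within Schema1.
P3, P4 → P6 lies within Schema1.
Every dependency is enforceable on the fragments, so the decomposition is dependency-preserving.

none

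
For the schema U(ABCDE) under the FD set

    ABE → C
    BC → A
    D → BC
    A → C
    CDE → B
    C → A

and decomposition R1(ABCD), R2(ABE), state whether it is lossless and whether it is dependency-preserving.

lossy but dependency-preserving

Lossless test: (AB)⁺ = {ABC}, which is a superkey of neither fragment — lossy.
Dependency preservation: ABE → C; CDE → B are not contained in any single fragment, but the restricted closure of each left-hand side across the fragments still reaches the right-hand side; the remaining FDs each lie inside some fragment. All dependencies are preserved.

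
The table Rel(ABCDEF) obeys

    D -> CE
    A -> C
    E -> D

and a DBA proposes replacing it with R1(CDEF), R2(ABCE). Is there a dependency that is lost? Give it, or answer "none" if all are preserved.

none

D → CE lies within R1.
A → C lies within R2.
E → D lies within R1.
Every dependency is enforceable on the fragments, so the decomposition is dependency-preserving.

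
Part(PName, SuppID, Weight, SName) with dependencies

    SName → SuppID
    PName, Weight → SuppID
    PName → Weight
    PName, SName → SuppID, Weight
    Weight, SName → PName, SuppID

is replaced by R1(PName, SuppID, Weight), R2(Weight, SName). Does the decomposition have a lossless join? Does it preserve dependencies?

lossy and not dependency-preserving

Lossless test: (Weight)⁺ = {Weight}, which is a superkey of neither fragment — lossy.
Dependency preservation: the restricted closure of {SName} across the fragments never reaches {SuppID}, so SName → SuppID cannot be enforced without a join — not preserved.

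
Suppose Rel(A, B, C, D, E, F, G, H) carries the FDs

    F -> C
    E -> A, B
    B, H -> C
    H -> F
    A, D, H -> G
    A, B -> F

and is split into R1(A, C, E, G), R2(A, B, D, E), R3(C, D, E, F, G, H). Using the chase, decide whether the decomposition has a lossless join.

Chase test. Columns are A, B, C, D, E, F, G, H; row i has aⱼ where attribute j ∈ Ri, else bᵢⱼ.
Initial tableau (one row per fragment):
  row 1: a1 b12 a3 b14 a5 b16 a7 b18
  row 2: a1 a2 b23 a4 a5 b26 b27 b28
  row 3: b31 b32 a3 a4 a5 a6 a7 a8
Rows 1 and 2 agree on E; apply E→A, B and equate their A, B entries.
Rows 1 and 3 agree on E; apply E→A, B and equate their A, B entries.
Rows 1 and 2 agree on A, B; apply A, B→F and equate their F entries.
Rows 1 and 3 agree on A, B; apply A, B→F and equate their F entries.
Rows 1 and 2 agree on F; apply F→C and equate their C entries.
Row 3 is now all distinguished symbols — the join is lossless.

Yes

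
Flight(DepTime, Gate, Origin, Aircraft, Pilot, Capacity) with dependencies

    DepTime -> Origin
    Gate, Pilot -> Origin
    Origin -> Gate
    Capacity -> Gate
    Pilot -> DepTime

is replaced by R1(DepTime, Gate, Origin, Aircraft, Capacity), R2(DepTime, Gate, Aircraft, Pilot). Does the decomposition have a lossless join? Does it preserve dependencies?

lossy but dependency-preserving

Lossless test: (DepTime, Gate, Aircraft)⁺ = {DepTime, Gate, Origin, Aircraft}, which is a superkey of neither fragment — lossy.
Dependency preservation: Gate, Pilot → Origin is not contained in any single fragment, but the restricted closure of its left-hand side across the fragments still reaches the right-hand side; the remaining FDs each lie inside some fragment. All dependencies are preserved.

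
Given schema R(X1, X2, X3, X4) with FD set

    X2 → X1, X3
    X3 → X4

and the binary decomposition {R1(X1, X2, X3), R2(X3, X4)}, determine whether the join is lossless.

Common attributes: R1 ∩ R2 = {X3}.
Closure of {X3}: X3 → X4 applies, adding X4. So (X3)⁺ = {X3, X4}.
This closure contains every attribute of R2, so R1 ∩ R2 → R2. The join is lossless.

Yes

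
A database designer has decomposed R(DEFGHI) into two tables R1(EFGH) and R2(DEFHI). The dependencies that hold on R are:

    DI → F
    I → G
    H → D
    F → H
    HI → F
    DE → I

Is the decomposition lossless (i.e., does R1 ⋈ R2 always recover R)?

Yes

Common attributes: R1 ∩ R2 = {EFH}.
Closure of {EFH}: H → D applies, adding D; DE → I applies, adding I; I → G applies, adding G. So (EFH)⁺ = {DEFGHI}.
This closure contains every attribute of R1, so R1 ∩ R2 → R1. The join is lossless.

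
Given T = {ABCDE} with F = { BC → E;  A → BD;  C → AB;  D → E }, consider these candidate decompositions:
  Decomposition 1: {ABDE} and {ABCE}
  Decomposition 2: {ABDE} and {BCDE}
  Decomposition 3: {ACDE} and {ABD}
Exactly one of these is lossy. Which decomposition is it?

Decomposition 1: common = {ABE}, closure = {ABDE} → lossless.
Decomposition 2: common = {BDE}, closure = {BDE} → lossy.
Decomposition 3: common = {AD}, closure = {ABDE} → lossless.

Decomposition 2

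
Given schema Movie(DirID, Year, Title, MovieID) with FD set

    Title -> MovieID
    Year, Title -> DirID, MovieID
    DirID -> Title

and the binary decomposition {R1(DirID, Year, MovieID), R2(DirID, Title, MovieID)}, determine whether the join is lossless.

Yes

Common attributes: R1 ∩ R2 = {DirID, MovieID}.
Closure of {DirID, MovieID}: DirID → Title applies, adding Title. So (DirID, MovieID)⁺ = {DirID, Title, MovieID}.
This closure contains every attribute of R2, so R1 ∩ R2 → R2. The join is lossless.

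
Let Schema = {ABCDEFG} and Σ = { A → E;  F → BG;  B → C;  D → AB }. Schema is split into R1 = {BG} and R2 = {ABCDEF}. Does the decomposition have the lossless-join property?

Common attributes: R1 ∩ R2 = {B}.
Closure of {B}: B → C applies, adding C. So (B)⁺ = {BC}.
The closure contains neither all of R1 = {BG} nor all of R2 = {ABCDEF}, so the common attributes are not a superkey of either fragment. The join is lossy.

No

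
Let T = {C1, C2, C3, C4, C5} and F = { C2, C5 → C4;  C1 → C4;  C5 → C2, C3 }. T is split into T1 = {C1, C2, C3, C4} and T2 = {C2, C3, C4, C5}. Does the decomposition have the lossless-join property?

No

Common attributes: T1 ∩ T2 = {C2, C3, C4}.
No dependency enlarges {C2, C3, C4}, so (C2, C3, C4)⁺ = {C2, C3, C4}.
The closure contains neither all of T1 = {C1, C2, C3, C4} nor all of T2 = {C2, C3, C4, C5}, so the common attributes are not a superkey of either fragment. The join is lossy.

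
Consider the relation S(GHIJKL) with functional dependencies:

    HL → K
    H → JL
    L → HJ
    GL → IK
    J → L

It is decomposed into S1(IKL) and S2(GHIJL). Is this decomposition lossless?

Common attributes: S1 ∩ S2 = {IL}.
Closure of {IL}: L → HJ applies, adding HJ; HL → K applies, adding K. So (IL)⁺ = {HIJKL}.
This closure contains every attribute of S1, so S1 ∩ S2 → S1. The join is lossless.

Yes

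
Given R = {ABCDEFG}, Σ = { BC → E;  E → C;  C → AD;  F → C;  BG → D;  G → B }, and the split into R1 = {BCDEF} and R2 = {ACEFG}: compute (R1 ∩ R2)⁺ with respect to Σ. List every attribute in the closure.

ACDEF

R1 ∩ R2 = {CEF}.
C → AD applies, adding AD
Closure: {ACDEF}.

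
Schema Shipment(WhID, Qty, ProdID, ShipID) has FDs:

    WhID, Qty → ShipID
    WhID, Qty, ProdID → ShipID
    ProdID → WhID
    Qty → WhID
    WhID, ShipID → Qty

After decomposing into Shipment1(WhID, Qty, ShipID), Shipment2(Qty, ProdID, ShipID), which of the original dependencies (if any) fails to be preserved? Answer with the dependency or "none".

Check ProdID → WhID: no single fragment contains all of {WhID, ProdID}, and the restricted closure of {ProdID} across the fragments never reaches {WhID}.
WhID, Qty → ShipID is preserved.
WhID, Qty, ProdID → ShipID is preserved.
Qty → WhID is preserved.
WhID, ShipID → Qty is preserved.

ProdID → WhID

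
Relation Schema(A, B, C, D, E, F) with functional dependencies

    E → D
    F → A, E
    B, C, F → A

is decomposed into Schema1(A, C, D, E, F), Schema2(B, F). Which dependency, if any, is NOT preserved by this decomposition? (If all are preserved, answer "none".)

E → D lies within Schema1.
F → A, E lies within Schema1.
B, C, F → A: restricted closure across fragments reaches A.
Every dependency is enforceable on the fragments, so the decomposition is dependency-preserving.

none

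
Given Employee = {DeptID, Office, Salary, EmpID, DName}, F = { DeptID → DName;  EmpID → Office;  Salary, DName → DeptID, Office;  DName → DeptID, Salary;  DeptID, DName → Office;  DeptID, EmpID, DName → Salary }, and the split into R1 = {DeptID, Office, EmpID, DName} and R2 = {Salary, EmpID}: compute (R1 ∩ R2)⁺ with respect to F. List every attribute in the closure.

Office, EmpID

R1 ∩ R2 = {EmpID}.
EmpID → Office applies, adding Office
Closure: {Office, EmpID}.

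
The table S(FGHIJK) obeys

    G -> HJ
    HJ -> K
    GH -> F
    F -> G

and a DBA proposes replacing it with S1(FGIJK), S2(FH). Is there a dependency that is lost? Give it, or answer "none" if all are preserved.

HJ -> K

Check HJ → K: no single fragment contains all of {HJK}, and the restricted closure of {HJ} across the fragments never reaches {K}.
G → HJ is preserved.
GH → F is preserved.
F → G is preserved.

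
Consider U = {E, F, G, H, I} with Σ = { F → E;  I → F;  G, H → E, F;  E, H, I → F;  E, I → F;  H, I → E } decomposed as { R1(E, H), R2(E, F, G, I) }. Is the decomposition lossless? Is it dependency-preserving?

lossy and not dependency-preserving

Lossless test: (E)⁺ = {E}, which is a superkey of neither fragment — lossy.
Dependency preservation: the restricted closure of {G, H} across the fragments never reaches {E, F}, so G, H → E, F cannot be enforced without a join — not preserved.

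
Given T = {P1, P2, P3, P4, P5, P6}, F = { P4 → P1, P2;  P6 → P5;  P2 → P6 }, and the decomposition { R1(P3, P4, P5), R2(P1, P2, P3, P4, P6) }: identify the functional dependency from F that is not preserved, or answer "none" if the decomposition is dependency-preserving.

P6 → P5

Check P6 → P5: no single fragment contains all of {P5, P6}, and the restricted closure of {P6} across the fragments never reaches {P5}.
P4 → P1, P2 is preserved.
P2 → P6 is preserved.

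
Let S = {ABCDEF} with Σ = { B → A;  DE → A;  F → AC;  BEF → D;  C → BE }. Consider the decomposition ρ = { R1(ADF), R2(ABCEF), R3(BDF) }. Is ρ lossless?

Yes

Chase test. Columns are ABCDEF; row i has aⱼ where attribute j ∈ Ri, else bᵢⱼ.
Initial tableau (one row per fragment):
  row 1: a1 b12 b13 a4 b15 a6
  row 2: a1 a2 a3 b24 a5 a6
  row 3: b31 a2 b33 a4 b35 a6
Rows 2 and 3 agree on B; apply B→A and equate their A entries.
Rows 1 and 2 agree on F; apply F→AC and equate their AC entries.
Rows 1 and 3 agree on F; apply F→AC and equate their AC entries.
Rows 1 and 2 agree on C; apply C→BE and equate their BE entries.
Rows 1 and 3 agree on C; apply C→BE and equate their BE entries.
Rows 1 and 2 agree on BEF; apply BEF→D and equate their D entries.
Row 1 is now all distinguished symbols — the join is lossless.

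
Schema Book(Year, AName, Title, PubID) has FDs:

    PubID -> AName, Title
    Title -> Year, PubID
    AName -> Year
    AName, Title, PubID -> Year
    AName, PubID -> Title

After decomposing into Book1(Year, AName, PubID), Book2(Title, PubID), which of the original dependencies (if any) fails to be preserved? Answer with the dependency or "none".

PubID → AName, Title: restricted closure across fragments reaches AName, Title.
Title → Year, PubID: restricted closure across fragments reaches Year, PubID.
AName → Year lies within Book1.
AName, Title, PubID → Year: restricted closure across fragments reaches Year.
AName, PubID → Title: restricted closure across fragments reaches Title.
Every dependency is enforceable on the fragments, so the decomposition is dependency-preserving.

none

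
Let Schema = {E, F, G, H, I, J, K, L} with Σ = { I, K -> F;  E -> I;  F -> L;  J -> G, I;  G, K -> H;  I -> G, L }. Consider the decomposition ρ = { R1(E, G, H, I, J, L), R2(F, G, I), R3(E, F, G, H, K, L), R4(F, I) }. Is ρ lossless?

No

Chase test. Columns are E, F, G, H, I, J, K, L; row i has aⱼ where attribute j ∈ Ri, else bᵢⱼ.
Initial tableau (one row per fragment):
  row 1: a1 b12 a3 a4 a5 a6 b17 a8
  row 2: b21 a2 a3 b24 a5 b26 b27 b28
  row 3: a1 a2 a3 a4 b35 b36 a7 a8
  row 4: b41 a2 b43 b44 a5 b46 b47 b48
Rows 1 and 3 agree on E; apply E→I and equate their I entries.
Rows 2 and 3 agree on F; apply F→L and equate their L entries.
Rows 2 and 4 agree on F; apply F→L and equate their L entries.
Rows 1 and 4 agree on I; apply I→G, L and equate their G, L entries.
No row becomes fully distinguished — the join is lossy.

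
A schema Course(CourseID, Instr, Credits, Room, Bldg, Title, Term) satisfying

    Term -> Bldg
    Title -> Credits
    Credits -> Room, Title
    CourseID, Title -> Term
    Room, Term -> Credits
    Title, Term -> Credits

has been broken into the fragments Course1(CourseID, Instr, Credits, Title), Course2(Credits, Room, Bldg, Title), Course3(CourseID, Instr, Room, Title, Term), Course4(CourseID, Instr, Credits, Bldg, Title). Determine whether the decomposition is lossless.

Chase test. Columns are CourseID, Instr, Credits, Room, Bldg, Title, Term; row i has aⱼ where attribute j ∈ Coursei, else bᵢⱼ.
Initial tableau (one row per fragment):
  row 1: a1 a2 a3 b14 b15 a6 b17
  row 2: b21 b22 a3 a4 a5 a6 b27
  row 3: a1 a2 b33 a4 b35 a6 a7
  row 4: a1 a2 a3 b44 a5 a6 b47
Rows 1 and 3 agree on Title; apply Title→Credits and equate their Credits entries.
Rows 1 and 2 agree on Credits; apply Credits→Room, Title and equate their Room, Title entries.
Rows 1 and 4 agree on Credits; apply Credits→Room, Title and equate their Room, Title entries.
Rows 1 and 3 agree on CourseID, Title; apply CourseID, Title→Term and equate their Term entries.
Rows 1 and 4 agree on CourseID, Title; apply CourseID, Title→Term and equate their Term entries.
Rows 1 and 3 agree on Term; apply Term→Bldg and equate their Bldg entries.
Rows 1 and 4 agree on Term; apply Term→Bldg and equate their Bldg entries.
Row 1 is now all distinguished symbols — the join is lossless.

Yes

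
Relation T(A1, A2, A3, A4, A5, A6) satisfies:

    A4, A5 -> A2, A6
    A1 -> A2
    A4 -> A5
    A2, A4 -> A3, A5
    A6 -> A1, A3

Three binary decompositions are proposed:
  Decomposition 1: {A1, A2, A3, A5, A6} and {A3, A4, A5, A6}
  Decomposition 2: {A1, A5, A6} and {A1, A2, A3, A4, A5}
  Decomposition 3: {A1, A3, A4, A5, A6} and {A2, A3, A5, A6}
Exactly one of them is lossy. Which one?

Decomposition 2

Decomposition 1: common = {A3, A5, A6}, closure = {A1, A2, A3, A5, A6} → lossless.
Decomposition 2: common = {A1, A5}, closure = {A1, A2, A5} → lossy.
Decomposition 3: common = {A3, A5, A6}, closure = {A1, A2, A3, A5, A6} → lossless.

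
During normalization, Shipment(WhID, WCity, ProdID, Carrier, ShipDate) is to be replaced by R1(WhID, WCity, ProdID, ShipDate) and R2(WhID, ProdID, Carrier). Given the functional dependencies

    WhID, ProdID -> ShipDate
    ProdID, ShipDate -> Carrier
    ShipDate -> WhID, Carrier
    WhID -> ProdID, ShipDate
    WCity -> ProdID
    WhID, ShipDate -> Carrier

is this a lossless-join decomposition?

Yes

Common attributes: R1 ∩ R2 = {WhID, ProdID}.
Closure of {WhID, ProdID}: WhID, ProdID → ShipDate applies, adding ShipDate; ProdID, ShipDate → Carrier applies, adding Carrier. So (WhID, ProdID)⁺ = {WhID, ProdID, Carrier, ShipDate}.
This closure contains every attribute of R2, so R1 ∩ R2 → R2. The join is lossless.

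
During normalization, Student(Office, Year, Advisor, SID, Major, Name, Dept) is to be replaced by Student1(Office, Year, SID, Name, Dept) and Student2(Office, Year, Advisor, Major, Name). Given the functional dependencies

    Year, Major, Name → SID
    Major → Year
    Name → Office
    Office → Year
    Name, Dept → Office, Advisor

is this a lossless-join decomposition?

Common attributes: Student1 ∩ Student2 = {Office, Year, Name}.
No dependency enlarges {Office, Year, Name}, so (Office, Year, Name)⁺ = {Office, Year, Name}.
The closure contains neither all of Student1 = {Office, Year, SID, Name, Dept} nor all of Student2 = {Office, Year, Advisor, Major, Name}, so the common attributes are not a superkey of either fragment. The join is lossy.

No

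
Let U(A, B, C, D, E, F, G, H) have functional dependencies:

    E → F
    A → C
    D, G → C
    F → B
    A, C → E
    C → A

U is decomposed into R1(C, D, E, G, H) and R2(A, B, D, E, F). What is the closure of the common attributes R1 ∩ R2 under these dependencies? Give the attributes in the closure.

B, D, E, F

R1 ∩ R2 = {D, E}.
E → F applies, adding F
F → B applies, adding B
Closure: {B, D, E, F}.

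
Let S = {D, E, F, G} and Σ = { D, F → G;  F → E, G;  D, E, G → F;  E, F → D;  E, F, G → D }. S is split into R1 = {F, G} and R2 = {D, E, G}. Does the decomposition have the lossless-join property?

No

Common attributes: R1 ∩ R2 = {G}.
No dependency enlarges {G}, so (G)⁺ = {G}.
The closure contains neither all of R1 = {F, G} nor all of R2 = {D, E, G}, so the common attributes are not a superkey of either fragment. The join is lossy.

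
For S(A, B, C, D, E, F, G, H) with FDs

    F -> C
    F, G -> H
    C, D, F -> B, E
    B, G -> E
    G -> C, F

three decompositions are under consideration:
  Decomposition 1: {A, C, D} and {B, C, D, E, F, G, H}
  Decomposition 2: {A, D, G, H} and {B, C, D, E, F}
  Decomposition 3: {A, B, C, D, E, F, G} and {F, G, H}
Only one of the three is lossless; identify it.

Decomposition 3

Decomposition 1: common = {C, D}, closure = {C, D} → lossy.
Decomposition 2: common = {D}, closure = {D} → lossy.
Decomposition 3: common = {F, G}, closure = {C, F, G, H} → lossless.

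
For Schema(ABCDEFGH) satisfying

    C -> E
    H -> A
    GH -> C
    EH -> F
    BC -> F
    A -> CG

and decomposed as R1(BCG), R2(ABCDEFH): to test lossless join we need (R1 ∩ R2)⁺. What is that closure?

R1 ∩ R2 = {BC}.
C → E applies, adding E
BC → F applies, adding F
Closure: {BCEF}.

BCEF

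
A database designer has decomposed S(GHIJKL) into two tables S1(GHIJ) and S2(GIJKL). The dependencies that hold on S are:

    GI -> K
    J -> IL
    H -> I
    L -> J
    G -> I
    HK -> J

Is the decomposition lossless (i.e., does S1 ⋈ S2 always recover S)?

Yes

Common attributes: S1 ∩ S2 = {GIJ}.
Closure of {GIJ}: GI → K applies, adding K; J → IL applies, adding L. So (GIJ)⁺ = {GIJKL}.
This closure contains every attribute of S2, so S1 ∩ S2 → S2. The join is lossless.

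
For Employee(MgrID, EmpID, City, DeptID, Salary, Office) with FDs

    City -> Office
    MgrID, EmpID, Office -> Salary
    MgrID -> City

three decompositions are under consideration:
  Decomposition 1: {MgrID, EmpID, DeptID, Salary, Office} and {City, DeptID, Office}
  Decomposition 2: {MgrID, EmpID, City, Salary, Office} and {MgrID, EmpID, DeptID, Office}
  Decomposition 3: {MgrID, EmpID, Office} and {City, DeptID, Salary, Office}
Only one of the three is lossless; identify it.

Decomposition 2

Decomposition 1: common = {DeptID, Office}, closure = {DeptID, Office} → lossy.
Decomposition 2: common = {MgrID, EmpID, Office}, closure = {MgrID, EmpID, City, Salary, Office} → lossless.
Decomposition 3: common = {Office}, closure = {Office} → lossy.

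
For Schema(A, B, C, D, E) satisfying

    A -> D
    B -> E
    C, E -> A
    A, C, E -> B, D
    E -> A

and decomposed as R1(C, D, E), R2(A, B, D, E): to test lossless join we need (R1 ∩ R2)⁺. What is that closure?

A, D, E

R1 ∩ R2 = {D, E}.
E → A applies, adding A
Closure: {A, D, E}.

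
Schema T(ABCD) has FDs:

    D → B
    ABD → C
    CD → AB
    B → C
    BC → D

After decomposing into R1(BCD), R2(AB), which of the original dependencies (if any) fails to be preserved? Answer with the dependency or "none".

D → B lies within R1.
ABD → C: restricted closure across fragments reaches C.
CD → AB: restricted closure across fragments reaches AB.
B → C lies within R1.
BC → D lies within R1.
Every dependency is enforceable on the fragments, so the decomposition is dependency-preserving.

none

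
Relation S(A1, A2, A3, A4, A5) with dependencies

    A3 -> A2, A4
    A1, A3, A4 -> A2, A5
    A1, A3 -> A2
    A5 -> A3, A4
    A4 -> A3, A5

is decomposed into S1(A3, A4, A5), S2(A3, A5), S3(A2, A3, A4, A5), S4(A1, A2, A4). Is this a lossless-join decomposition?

Yes

Chase test. Columns are A1, A2, A3, A4, A5; row i has aⱼ where attribute j ∈ Si, else bᵢⱼ.
Initial tableau (one row per fragment):
  row 1: b11 b12 a3 a4 a5
  row 2: b21 b22 a3 b24 a5
  row 3: b31 a2 a3 a4 a5
  row 4: a1 a2 b43 a4 b45
Rows 1 and 2 agree on A3; apply A3→A2, A4 and equate their A2, A4 entries.
Rows 1 and 3 agree on A3; apply A3→A2, A4 and equate their A2, A4 entries.
Rows 1 and 4 agree on A4; apply A4→A3, A5 and equate their A3, A5 entries.
Row 4 is now all distinguished symbols — the join is lossless.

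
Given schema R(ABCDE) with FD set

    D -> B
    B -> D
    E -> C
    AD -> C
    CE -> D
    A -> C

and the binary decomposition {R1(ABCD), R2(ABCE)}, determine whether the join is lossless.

Yes

Common attributes: R1 ∩ R2 = {ABC}.
Closure of {ABC}: B → D applies, adding D. So (ABC)⁺ = {ABCD}.
This closure contains every attribute of R1, so R1 ∩ R2 → R1. The join is lossless.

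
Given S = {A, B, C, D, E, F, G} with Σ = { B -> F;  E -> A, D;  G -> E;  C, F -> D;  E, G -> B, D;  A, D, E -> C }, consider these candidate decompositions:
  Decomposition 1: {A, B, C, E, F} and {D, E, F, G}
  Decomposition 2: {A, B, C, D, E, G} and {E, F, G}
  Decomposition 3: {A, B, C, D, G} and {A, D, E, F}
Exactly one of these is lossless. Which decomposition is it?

Decomposition 1: common = {E, F}, closure = {A, C, D, E, F} → lossy.
Decomposition 2: common = {E, G}, closure = {A, B, C, D, E, F, G} → lossless.
Decomposition 3: common = {A, D}, closure = {A, D} → lossy.

Decomposition 2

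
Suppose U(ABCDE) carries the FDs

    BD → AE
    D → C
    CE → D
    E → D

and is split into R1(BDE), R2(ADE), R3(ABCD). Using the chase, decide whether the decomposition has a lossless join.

Yes

Chase test. Columns are ABCDE; row i has aⱼ where attribute j ∈ Ri, else bᵢⱼ.
Initial tableau (one row per fragment):
  row 1: b11 a2 b13 a4 a5
  row 2: a1 b22 b23 a4 a5
  row 3: a1 a2 a3 a4 b35
Rows 1 and 3 agree on BD; apply BD→AE and equate their AE entries.
Rows 1 and 2 agree on D; apply D→C and equate their C entries.
Rows 1 and 3 agree on D; apply D→C and equate their C entries.
Row 1 is now all distinguished symbols — the join is lossless.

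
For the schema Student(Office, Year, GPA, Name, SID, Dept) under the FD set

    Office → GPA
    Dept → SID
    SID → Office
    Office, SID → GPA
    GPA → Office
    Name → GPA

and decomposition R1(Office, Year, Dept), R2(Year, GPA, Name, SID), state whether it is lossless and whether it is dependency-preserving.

Lossless test: (Year)⁺ = {Year}, which is a superkey of neither fragment — lossy.
Dependency preservation: the restricted closure of {Office} across the fragments never reaches {GPA}, so Office → GPA cannot be enforced without a join — not preserved.

lossy and not dependency-preserving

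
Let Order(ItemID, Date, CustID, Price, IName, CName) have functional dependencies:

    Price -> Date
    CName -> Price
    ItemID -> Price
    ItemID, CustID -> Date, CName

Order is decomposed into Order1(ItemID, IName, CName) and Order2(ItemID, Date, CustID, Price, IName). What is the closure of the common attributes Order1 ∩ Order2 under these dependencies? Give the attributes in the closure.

Order1 ∩ Order2 = {ItemID, IName}.
ItemID → Price applies, adding Price
Price → Date applies, adding Date
Closure: {ItemID, Date, Price, IName}.

ItemID, Date, Price, IName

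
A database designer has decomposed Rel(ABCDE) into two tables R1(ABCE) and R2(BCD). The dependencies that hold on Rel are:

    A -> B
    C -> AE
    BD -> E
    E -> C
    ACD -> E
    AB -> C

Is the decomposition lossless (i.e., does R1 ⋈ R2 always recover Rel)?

Common attributes: R1 ∩ R2 = {BC}.
Closure of {BC}: C → AE applies, adding AE. So (BC)⁺ = {ABCE}.
This closure contains every attribute of R1, so R1 ∩ R2 → R1. The join is lossless.

Yes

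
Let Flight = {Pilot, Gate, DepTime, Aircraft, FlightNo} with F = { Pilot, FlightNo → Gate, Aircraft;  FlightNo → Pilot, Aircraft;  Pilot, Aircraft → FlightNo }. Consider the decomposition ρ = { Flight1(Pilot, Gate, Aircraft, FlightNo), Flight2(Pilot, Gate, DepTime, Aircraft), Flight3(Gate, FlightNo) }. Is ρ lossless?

Yes

Chase test. Columns are Pilot, Gate, DepTime, Aircraft, FlightNo; row i has aⱼ where attribute j ∈ Flighti, else bᵢⱼ.
Initial tableau (one row per fragment):
  row 1: a1 a2 b13 a4 a5
  row 2: a1 a2 a3 a4 b25
  row 3: b31 a2 b33 b34 a5
Rows 1 and 3 agree on FlightNo; apply FlightNo→Pilot, Aircraft and equate their Pilot, Aircraft entries.
Rows 1 and 2 agree on Pilot, Aircraft; apply Pilot, Aircraft→FlightNo and equate their FlightNo entries.
Row 2 is now all distinguished symbols — the join is lossless.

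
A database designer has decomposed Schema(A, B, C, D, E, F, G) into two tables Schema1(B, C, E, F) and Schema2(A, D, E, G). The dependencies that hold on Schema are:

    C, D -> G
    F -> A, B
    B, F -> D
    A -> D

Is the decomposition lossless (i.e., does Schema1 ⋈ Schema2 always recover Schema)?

Common attributes: Schema1 ∩ Schema2 = {E}.
No dependency enlarges {E}, so (E)⁺ = {E}.
The closure contains neither all of Schema1 = {B, C, E, F} nor all of Schema2 = {A, D, E, G}, so the common attributes are not a superkey of either fragment. The join is lossy.

No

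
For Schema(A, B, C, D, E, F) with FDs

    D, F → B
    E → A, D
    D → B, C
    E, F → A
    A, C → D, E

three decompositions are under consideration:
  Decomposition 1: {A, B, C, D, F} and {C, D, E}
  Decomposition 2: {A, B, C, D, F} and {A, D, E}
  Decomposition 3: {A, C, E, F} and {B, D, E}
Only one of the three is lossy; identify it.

Decomposition 1: common = {C, D}, closure = {B, C, D} → lossy.
Decomposition 2: common = {A, D}, closure = {A, B, C, D, E} → lossless.
Decomposition 3: common = {E}, closure = {A, B, C, D, E} → lossless.

Decomposition 1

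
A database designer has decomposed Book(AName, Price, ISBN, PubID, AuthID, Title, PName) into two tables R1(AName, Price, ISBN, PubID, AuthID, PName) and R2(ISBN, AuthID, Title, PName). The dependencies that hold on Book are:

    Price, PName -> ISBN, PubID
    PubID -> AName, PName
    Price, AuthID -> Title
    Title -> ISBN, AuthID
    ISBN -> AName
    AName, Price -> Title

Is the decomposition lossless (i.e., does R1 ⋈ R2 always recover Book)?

Common attributes: R1 ∩ R2 = {ISBN, AuthID, PName}.
Closure of {ISBN, AuthID, PName}: ISBN → AName applies, adding AName. So (ISBN, AuthID, PName)⁺ = {AName, ISBN, AuthID, PName}.
The closure contains neither all of R1 = {AName, Price, ISBN, PubID, AuthID, PName} nor all of R2 = {ISBN, AuthID, Title, PName}, so the common attributes are not a superkey of either fragment. The join is lossy.

No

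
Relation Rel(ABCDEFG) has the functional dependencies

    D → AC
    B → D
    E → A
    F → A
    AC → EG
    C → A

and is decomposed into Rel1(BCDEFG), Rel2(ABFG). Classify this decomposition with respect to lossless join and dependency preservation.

lossless but not dependency-preserving

Lossless test: (BFG)⁺ = {ABCDEFG}, which contains all of one fragment — lossless.
Dependency preservation: the restricted closure of {D} across the fragments never reaches {AC}, so D → AC cannot be enforced without a join — not preserved.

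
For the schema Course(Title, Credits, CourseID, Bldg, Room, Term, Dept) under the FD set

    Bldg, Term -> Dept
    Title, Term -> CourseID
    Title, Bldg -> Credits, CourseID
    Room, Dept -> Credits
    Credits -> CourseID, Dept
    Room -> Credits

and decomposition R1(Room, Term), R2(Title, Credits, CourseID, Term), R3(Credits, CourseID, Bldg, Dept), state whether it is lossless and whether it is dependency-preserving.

lossy and not dependency-preserving

Lossless test (chase): Rows 2 and 3 agree on Credits; apply Credits→CourseID, Dept and equate their CourseID, Dept entries. No row becomes fully distinguished — the join is lossy.
Dependency preservation: the restricted closure of {Bldg, Term} across the fragments never reaches {Dept}, so Bldg, Term → Dept cannot be enforced without a join — not preserved.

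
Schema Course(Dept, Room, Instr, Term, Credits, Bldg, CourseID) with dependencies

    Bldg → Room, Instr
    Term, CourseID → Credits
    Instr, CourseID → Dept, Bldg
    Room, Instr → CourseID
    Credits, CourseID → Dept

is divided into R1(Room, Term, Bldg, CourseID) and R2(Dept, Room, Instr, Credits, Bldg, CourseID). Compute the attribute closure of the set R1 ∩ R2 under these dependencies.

R1 ∩ R2 = {Room, Bldg, CourseID}.
Bldg → Room, Instr applies, adding Instr
Instr, CourseID → Dept, Bldg applies, adding Dept
Closure: {Dept, Room, Instr, Bldg, CourseID}.

Dept, Room, Instr, Bldg, CourseID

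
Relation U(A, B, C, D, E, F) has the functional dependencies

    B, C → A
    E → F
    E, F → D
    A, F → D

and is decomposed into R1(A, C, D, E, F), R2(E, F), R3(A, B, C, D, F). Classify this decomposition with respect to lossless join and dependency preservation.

Lossless test (chase): Rows 1 and 2 agree on E, F; apply E, F→D and equate their D entries. No row becomes fully distinguished — the join is lossy.
Dependency preservation: every FD's attributes lie within a single fragment, so each can be enforced locally — preserved.

lossy but dependency-preserving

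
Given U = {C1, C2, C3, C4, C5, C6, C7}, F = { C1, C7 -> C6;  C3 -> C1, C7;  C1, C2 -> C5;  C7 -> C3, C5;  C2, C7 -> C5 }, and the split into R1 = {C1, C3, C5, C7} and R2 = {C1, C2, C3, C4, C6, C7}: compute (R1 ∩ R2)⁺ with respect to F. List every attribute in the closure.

R1 ∩ R2 = {C1, C3, C7}.
C1, C7 → C6 applies, adding C6
C7 → C3, C5 applies, adding C5
Closure: {C1, C3, C5, C6, C7}.

C1, C3, C5, C6, C7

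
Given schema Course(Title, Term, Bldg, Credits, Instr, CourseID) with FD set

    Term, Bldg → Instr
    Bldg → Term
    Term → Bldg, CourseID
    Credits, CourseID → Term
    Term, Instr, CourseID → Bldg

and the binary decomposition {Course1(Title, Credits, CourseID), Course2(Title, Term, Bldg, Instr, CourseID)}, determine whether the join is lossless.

Common attributes: Course1 ∩ Course2 = {Title, CourseID}.
No dependency enlarges {Title, CourseID}, so (Title, CourseID)⁺ = {Title, CourseID}.
The closure contains neither all of Course1 = {Title, Credits, CourseID} nor all of Course2 = {Title, Term, Bldg, Instr, CourseID}, so the common attributes are not a superkey of either fragment. The join is lossy.

No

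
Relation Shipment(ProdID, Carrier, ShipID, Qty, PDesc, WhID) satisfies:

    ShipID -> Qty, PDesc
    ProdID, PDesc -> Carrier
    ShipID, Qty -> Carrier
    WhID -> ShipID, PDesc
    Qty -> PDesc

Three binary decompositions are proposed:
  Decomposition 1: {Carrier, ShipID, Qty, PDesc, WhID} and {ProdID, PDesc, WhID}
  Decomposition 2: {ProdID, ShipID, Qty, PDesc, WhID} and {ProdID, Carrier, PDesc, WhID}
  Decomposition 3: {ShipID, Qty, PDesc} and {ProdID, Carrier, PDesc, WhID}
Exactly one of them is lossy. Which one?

Decomposition 1: common = {PDesc, WhID}, closure = {Carrier, ShipID, Qty, PDesc, WhID} → lossless.
Decomposition 2: common = {ProdID, PDesc, WhID}, closure = {ProdID, Carrier, ShipID, Qty, PDesc, WhID} → lossless.
Decomposition 3: common = {PDesc}, closure = {PDesc} → lossy.

Decomposition 3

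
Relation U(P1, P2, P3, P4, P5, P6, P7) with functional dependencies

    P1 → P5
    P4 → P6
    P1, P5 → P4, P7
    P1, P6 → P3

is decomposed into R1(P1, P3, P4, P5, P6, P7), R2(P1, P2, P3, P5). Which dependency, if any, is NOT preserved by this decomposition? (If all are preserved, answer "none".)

none

P1 → P5 lies within R1.
P4 → P6 lies within R1.
P1, P5 → P4, P7 lies within R1.
P1, P6 → P3 lies within R1.
Every dependency is enforceable on the fragments, so the decomposition is dependency-preserving.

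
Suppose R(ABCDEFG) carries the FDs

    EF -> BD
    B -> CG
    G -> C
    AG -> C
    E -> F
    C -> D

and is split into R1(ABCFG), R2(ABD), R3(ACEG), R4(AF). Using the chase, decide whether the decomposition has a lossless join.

Chase test. Columns are ABCDEFG; row i has aⱼ where attribute j ∈ Ri, else bᵢⱼ.
Initial tableau (one row per fragment):
  row 1: a1 a2 a3 b14 b15 a6 a7
  row 2: a1 a2 b23 a4 b25 b26 b27
  row 3: a1 b32 a3 b34 a5 b36 a7
  row 4: a1 b42 b43 b44 b45 a6 b47
Rows 1 and 2 agree on B; apply B→CG and equate their CG entries.
Rows 1 and 2 agree on C; apply C→D and equate their D entries.
Rows 1 and 3 agree on C; apply C→D and equate their D entries.
No row becomes fully distinguished — the join is lossy.

No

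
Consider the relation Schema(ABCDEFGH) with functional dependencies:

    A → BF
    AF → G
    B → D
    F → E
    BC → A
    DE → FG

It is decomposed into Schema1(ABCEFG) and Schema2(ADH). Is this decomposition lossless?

Common attributes: Schema1 ∩ Schema2 = {A}.
Closure of {A}: A → BF applies, adding BF; AF → G applies, adding G; B → D applies, adding D; F → E applies, adding E. So (A)⁺ = {ABDEFG}.
The closure contains neither all of Schema1 = {ABCEFG} nor all of Schema2 = {ADH}, so the common attributes are not a superkey of either fragment. The join is lossy.

No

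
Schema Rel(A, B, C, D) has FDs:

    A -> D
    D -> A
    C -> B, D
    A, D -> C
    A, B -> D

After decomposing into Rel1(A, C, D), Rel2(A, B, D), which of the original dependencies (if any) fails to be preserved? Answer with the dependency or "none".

none

A → D lies within Rel1.
D → A lies within Rel1.
C → B, D: restricted closure across fragments reaches B, D.
A, D → C lies within Rel1.
A, B → D lies within Rel2.
Every dependency is enforceable on the fragments, so the decomposition is dependency-preserving.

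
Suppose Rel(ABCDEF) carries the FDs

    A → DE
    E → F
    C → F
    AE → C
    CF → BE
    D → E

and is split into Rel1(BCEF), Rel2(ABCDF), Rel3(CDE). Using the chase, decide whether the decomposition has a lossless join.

Yes

Chase test. Columns are ABCDEF; row i has aⱼ where attribute j ∈ Reli, else bᵢⱼ.
Initial tableau (one row per fragment):
  row 1: b11 a2 a3 b14 a5 a6
  row 2: a1 a2 a3 a4 b25 a6
  row 3: b31 b32 a3 a4 a5 b36
Rows 1 and 3 agree on E; apply E→F and equate their F entries.
Rows 1 and 2 agree on CF; apply CF→BE and equate their BE entries.
Rows 1 and 3 agree on CF; apply CF→BE and equate their BE entries.
Row 2 is now all distinguished symbols — the join is lossless.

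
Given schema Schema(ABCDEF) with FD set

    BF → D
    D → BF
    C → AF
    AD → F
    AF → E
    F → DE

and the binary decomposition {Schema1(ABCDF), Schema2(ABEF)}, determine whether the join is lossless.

Common attributes: Schema1 ∩ Schema2 = {ABF}.
Closure of {ABF}: BF → D applies, adding D; AF → E applies, adding E. So (ABF)⁺ = {ABDEF}.
This closure contains every attribute of Schema2, so Schema1 ∩ Schema2 → Schema2. The join is lossless.

Yes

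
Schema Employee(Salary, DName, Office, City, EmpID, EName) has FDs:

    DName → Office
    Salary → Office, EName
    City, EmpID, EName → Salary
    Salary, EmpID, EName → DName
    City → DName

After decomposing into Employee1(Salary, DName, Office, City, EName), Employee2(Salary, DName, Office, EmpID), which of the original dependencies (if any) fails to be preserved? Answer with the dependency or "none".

City, EmpID, EName → Salary

Check City, EmpID, EName → Salary: no single fragment contains all of {Salary, City, EmpID, EName}, and the restricted closure of {City, EmpID, EName} across the fragments never reaches {Salary}.
DName → Office is preserved.
Salary → Office, EName is preserved.
Salary, EmpID, EName → DName is preserved.
City → DName is preserved.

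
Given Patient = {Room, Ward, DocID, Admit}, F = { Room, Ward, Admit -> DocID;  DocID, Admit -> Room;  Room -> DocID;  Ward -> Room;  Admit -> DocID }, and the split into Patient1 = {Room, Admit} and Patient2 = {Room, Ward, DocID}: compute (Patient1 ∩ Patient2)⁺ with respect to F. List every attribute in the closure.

Room, DocID

Patient1 ∩ Patient2 = {Room}.
Room → DocID applies, adding DocID
Closure: {Room, DocID}.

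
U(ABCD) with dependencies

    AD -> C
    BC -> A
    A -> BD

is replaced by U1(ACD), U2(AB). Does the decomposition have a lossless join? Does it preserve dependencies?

Lossless test: (A)⁺ = {ABCD}, which contains all of one fragment — lossless.
Dependency preservation: the restricted closure of {BC} across the fragments never reaches {A}, so BC → A cannot be enforced without a join — not preserved.

lossless but not dependency-preserving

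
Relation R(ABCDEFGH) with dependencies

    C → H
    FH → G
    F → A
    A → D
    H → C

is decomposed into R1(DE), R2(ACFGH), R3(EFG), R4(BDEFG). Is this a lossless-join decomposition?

Chase test. Columns are ABCDEFGH; row i has aⱼ where attribute j ∈ Ri, else bᵢⱼ.
Initial tableau (one row per fragment):
  row 1: b11 b12 b13 a4 a5 b16 b17 b18
  row 2: a1 b22 a3 b24 b25 a6 a7 a8
  row 3: b31 b32 b33 b34 a5 a6 a7 b38
  row 4: b41 a2 b43 a4 a5 a6 a7 b48
Rows 2 and 3 agree on F; apply F→A and equate their A entries.
Rows 2 and 4 agree on F; apply F→A and equate their A entries.
Rows 2 and 3 agree on A; apply A→D and equate their D entries.
Rows 2 and 4 agree on A; apply A→D and equate their D entries.
No row becomes fully distinguished — the join is lossy.

No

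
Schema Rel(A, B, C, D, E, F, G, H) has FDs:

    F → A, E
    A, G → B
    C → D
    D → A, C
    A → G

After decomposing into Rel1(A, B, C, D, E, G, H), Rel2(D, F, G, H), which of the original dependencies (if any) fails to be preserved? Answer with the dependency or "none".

F → A, E

Check F → A, E: no single fragment contains all of {A, E, F}, and the restricted closure of {F} across the fragments never reaches {A, E}.
A, G → B is preserved.
C → D is preserved.
D → A, C is preserved.
A → G is preserved.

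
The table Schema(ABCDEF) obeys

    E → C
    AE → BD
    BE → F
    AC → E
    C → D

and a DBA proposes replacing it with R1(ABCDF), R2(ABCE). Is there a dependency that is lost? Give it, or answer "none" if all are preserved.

BE → F

Check BE → F: no single fragment contains all of {BEF}, and the restricted closure of {BE} across the fragments never reaches {F}.
E → C is preserved.
AE → BD is preserved.
AC → E is preserved.
C → D is preserved.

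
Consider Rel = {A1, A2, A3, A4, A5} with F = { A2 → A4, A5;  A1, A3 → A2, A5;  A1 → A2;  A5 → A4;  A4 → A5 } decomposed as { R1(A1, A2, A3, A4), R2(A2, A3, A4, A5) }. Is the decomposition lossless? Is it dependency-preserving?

lossless and dependency-preserving

Lossless test: (A2, A3, A4)⁺ = {A2, A3, A4, A5}, which contains all of one fragment — lossless.
Dependency preservation: A1, A3 → A2, A5 is not contained in any single fragment, but the restricted closure of its left-hand side across the fragments still reaches the right-hand side; the remaining FDs each lie inside some fragment. All dependencies are preserved.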